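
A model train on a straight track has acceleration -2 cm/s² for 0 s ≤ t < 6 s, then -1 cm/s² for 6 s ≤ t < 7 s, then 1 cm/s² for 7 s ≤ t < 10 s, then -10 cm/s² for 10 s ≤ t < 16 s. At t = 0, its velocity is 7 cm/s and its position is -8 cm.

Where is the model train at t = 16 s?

On each constant-a segment, Δv = aΔt and Δx = v₀Δt + ½aΔt²; chain segment to segment.
0–6 s: v starts 7 cm/s; Δx = 7·6 + ½·-2·6² = 6 cm; v ends -5 cm/s.
6–7 s: v starts -5 cm/s; Δx = -5·1 + ½·-1·1² = -5.5 cm; v ends -6 cm/s.
7–10 s: v starts -6 cm/s; Δx = -6·3 + ½·1·3² = -13.5 cm; v ends -3 cm/s.
10–16 s: v starts -3 cm/s; Δx = -3·6 + ½·-10·6² = -198 cm; v ends -63 cm/s.
x(16) = -8 + Σ Δx = -219 cm.

-219 cm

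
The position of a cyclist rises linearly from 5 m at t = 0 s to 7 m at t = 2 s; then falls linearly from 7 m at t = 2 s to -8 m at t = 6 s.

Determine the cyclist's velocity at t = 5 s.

-3.75 m/s

Velocity is the slope of the x-t graph on 2–6 s: (-8 − 7)/(6 − 2) = -3.75 m/s.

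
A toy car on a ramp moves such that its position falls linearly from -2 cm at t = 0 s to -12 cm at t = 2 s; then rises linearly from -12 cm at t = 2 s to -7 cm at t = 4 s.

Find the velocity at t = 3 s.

Velocity is the slope of the x-t graph on 2–4 s: (-7 − -12)/(4 − 2) = 2.5 cm/s.

2.5 cm/s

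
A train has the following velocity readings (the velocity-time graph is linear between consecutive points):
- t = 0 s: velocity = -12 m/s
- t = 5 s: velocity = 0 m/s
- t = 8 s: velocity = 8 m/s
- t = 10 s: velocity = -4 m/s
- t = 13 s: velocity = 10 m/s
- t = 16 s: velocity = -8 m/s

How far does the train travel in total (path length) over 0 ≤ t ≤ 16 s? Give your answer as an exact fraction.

1570/21 m

Total distance travelled is ∫|v| dt — sum the magnitudes of each area piece.
0–5 s: |½(-12 + 0)(5)| = 30 m
5–8 s: |½(0 + 8)(3)| = 12 m
8–10 s: v = 0 at t = 28/3 s; triangle areas 16/3 + 4/3 = 20/3 m
10–13 s: v = 0 at t = 76/7 s; triangle areas 12/7 + 75/7 = 87/7 m
13–16 s: v = 0 at t = 44/3 s; triangle areas 25/3 + 16/3 = 41/3 m
Total distance = 1570/21 m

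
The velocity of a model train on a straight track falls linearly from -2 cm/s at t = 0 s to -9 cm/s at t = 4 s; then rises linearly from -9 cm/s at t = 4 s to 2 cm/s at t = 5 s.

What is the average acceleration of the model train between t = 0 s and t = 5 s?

Average acceleration = Δv/Δt = (2 − -2)/(5 − 0) = 0.8 cm/s².

0.8 cm/s²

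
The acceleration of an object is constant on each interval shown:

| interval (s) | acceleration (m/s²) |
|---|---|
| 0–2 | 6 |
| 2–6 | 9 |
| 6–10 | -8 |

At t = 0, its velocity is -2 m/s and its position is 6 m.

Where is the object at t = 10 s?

246 m

On each constant-a segment, Δv = aΔt and Δx = v₀Δt + ½aΔt²; chain segment to segment.
0–2 s: v starts -2 m/s; Δx = -2·2 + ½·6·2² = 8 m; v ends 10 m/s.
2–6 s: v starts 10 m/s; Δx = 10·4 + ½·9·4² = 112 m; v ends 46 m/s.
6–10 s: v starts 46 m/s; Δx = 46·4 + ½·-8·4² = 120 m; v ends 14 m/s.
x(10) = 6 + Σ Δx = 246 m.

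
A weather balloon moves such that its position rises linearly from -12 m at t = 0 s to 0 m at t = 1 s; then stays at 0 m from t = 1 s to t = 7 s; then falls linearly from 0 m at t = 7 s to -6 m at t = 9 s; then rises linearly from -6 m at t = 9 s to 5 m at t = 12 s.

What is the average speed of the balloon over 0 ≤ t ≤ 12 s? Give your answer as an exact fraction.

Average speed = (total path length)/(elapsed time); on a piecewise-linear x-t graph the path length is Σ|Δx|.
0–1 s: |Δx| = |0 − -12| = 12 m
1–7 s: |Δx| = |0 − 0| = 0 m
7–9 s: |Δx| = |-6 − 0| = 6 m
9–12 s: |Δx| = |5 − -6| = 11 m
Total path = 29 m; average speed = 29/12 = 29/12 m/s.

29/12 m/s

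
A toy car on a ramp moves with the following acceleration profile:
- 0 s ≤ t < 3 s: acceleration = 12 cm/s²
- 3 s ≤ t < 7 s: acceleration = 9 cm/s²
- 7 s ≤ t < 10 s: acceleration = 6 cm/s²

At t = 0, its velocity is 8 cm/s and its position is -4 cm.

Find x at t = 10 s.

On each constant-a segment, Δv = aΔt and Δx = v₀Δt + ½aΔt²; chain segment to segment.
0–3 s: v starts 8 cm/s; Δx = 8·3 + ½·12·3² = 78 cm; v ends 44 cm/s.
3–7 s: v starts 44 cm/s; Δx = 44·4 + ½·9·4² = 248 cm; v ends 80 cm/s.
7–10 s: v starts 80 cm/s; Δx = 80·3 + ½·6·3² = 267 cm; v ends 98 cm/s.
x(10) = -4 + Σ Δx = 589 cm.

589 cm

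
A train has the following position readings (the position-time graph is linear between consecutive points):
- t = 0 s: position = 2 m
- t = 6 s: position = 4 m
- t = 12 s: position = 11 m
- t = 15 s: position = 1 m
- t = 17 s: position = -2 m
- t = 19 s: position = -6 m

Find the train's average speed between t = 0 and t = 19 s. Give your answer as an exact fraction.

26/19 m/s

Average speed = (total path length)/(elapsed time); on a piecewise-linear x-t graph the path length is Σ|Δx|.
0–6 s: |Δx| = |4 − 2| = 2 m
6–12 s: |Δx| = |11 − 4| = 7 m
12–15 s: |Δx| = |1 − 11| = 10 m
15–17 s: |Δx| = |-2 − 1| = 3 m
17–19 s: |Δx| = |-6 − -2| = 4 m
Total path = 26 m; average speed = 26/19 = 26/19 m/s.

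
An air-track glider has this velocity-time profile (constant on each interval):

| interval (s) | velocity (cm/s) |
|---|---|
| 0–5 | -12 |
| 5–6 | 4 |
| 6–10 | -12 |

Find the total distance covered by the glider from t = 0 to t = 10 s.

112 cm

Distance (not displacement) is the total path length: add the absolute areas under v-t.
0–5 s: |-12| × 5 = 60 cm
5–6 s: |4| × 1 = 4 cm
6–10 s: |-12| × 4 = 48 cm
Total distance = 112 cm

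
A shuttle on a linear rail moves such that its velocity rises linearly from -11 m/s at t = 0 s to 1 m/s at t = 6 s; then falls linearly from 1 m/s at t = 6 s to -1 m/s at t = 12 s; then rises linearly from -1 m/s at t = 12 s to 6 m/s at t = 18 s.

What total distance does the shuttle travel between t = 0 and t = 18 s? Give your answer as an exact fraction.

Total distance travelled is ∫|v| dt — sum the magnitudes of each area piece.
0–6 s: v = 0 at t = 5.5 s; triangle areas 30.25 + 0.25 = 30.5 m
6–12 s: v = 0 at t = 9 s; triangle areas 1.5 + 1.5 = 3 m
12–18 s: v = 0 at t = 90/7 s; triangle areas 3/7 + 108/7 = 111/7 m
Total distance = 691/14 m

691/14 m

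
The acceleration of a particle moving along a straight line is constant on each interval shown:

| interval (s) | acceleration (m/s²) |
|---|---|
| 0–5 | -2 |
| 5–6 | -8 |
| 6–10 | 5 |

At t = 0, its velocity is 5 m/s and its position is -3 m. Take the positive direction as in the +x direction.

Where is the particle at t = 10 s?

On each constant-a segment, Δv = aΔt and Δx = v₀Δt + ½aΔt²; chain segment to segment.
0–5 s: v starts 5 m/s; Δx = 5·5 + ½·-2·5² = 0 m; v ends -5 m/s.
5–6 s: v starts -5 m/s; Δx = -5·1 + ½·-8·1² = -9 m; v ends -13 m/s.
6–10 s: v starts -13 m/s; Δx = -13·4 + ½·5·4² = -12 m; v ends 7 m/s.
x(10) = -3 + Σ Δx = -24 m.

-24 m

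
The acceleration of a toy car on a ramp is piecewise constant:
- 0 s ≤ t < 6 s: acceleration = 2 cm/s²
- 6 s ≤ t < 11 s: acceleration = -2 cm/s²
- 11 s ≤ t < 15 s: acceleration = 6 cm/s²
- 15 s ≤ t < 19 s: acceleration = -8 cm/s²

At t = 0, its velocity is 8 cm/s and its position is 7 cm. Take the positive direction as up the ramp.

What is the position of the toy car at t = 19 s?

326 cm

On each constant-a segment, Δv = aΔt and Δx = v₀Δt + ½aΔt²; chain segment to segment.
0–6 s: v starts 8 cm/s; Δx = 8·6 + ½·2·6² = 84 cm; v ends 20 cm/s.
6–11 s: v starts 20 cm/s; Δx = 20·5 + ½·-2·5² = 75 cm; v ends 10 cm/s.
11–15 s: v starts 10 cm/s; Δx = 10·4 + ½·6·4² = 88 cm; v ends 34 cm/s.
15–19 s: v starts 34 cm/s; Δx = 34·4 + ½·-8·4² = 72 cm; v ends 2 cm/s.
x(19) = 7 + Σ Δx = 326 cm.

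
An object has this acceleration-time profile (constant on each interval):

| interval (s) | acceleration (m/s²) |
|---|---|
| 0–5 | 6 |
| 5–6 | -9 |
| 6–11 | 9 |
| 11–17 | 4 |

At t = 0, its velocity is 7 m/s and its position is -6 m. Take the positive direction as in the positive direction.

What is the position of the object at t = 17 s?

899 m

On each constant-a segment, Δv = aΔt and Δx = v₀Δt + ½aΔt²; chain segment to segment.
0–5 s: v starts 7 m/s; Δx = 7·5 + ½·6·5² = 110 m; v ends 37 m/s.
5–6 s: v starts 37 m/s; Δx = 37·1 + ½·-9·1² = 32.5 m; v ends 28 m/s.
6–11 s: v starts 28 m/s; Δx = 28·5 + ½·9·5² = 252.5 m; v ends 73 m/s.
11–17 s: v starts 73 m/s; Δx = 73·6 + ½·4·6² = 510 m; v ends 97 m/s.
x(17) = -6 + Σ Δx = 899 m.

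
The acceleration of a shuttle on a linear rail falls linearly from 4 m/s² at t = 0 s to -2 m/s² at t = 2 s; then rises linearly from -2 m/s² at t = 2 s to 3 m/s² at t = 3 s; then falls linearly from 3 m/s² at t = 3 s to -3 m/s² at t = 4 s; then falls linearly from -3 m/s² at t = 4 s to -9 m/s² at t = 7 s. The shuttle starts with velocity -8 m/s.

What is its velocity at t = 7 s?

Δv equals the area under the a-t graph; then v = v₀ + Δv.
0–2 s: ½(4 + -2)(2) = 2 m/s
2–3 s: ½(-2 + 3)(1) = 0.5 m/s
3–4 s: ½(3 + -3)(1) = 0 m/s
4–7 s: ½(-3 + -9)(3) = -18 m/s
Δv = -15.5 m/s, so v(7) = -8 + (-15.5) = -23.5 m/s.

-23.5 m/s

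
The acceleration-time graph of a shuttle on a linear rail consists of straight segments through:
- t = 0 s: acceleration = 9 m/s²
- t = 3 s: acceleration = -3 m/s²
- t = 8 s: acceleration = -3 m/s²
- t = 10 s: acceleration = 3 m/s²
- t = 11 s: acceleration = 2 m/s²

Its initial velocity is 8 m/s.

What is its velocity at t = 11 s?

4.5 m/s

Δv equals the area under the a-t graph; then v = v₀ + Δv.
0–3 s: ½(9 + -3)(3) = 9 m/s
3–8 s: -3 × 5 = -15 m/s
8–10 s: ½(-3 + 3)(2) = 0 m/s
10–11 s: ½(3 + 2)(1) = 2.5 m/s
Δv = -3.5 m/s, so v(11) = 8 + (-3.5) = 4.5 m/s.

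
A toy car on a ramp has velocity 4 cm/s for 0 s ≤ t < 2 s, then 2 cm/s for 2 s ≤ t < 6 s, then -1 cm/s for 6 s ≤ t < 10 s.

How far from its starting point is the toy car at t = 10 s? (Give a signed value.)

12 cm

Displacement is the signed area under the v-t curve.
0–2 s: 4 × 2 = 8 cm
2–6 s: 2 × 4 = 8 cm
6–10 s: -1 × 4 = -4 cm
Net displacement = 12 cm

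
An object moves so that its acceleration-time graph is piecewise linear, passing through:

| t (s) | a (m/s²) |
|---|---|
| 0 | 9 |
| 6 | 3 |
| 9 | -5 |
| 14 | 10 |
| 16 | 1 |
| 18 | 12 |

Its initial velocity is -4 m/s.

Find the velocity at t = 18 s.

65.5 m/s

Δv equals the area under the a-t graph; then v = v₀ + Δv.
0–6 s: ½(9 + 3)(6) = 36 m/s
6–9 s: ½(3 + -5)(3) = -3 m/s
9–14 s: ½(-5 + 10)(5) = 12.5 m/s
14–16 s: ½(10 + 1)(2) = 11 m/s
16–18 s: ½(1 + 12)(2) = 13 m/s
Δv = 69.5 m/s, so v(18) = -4 + (69.5) = 65.5 m/s.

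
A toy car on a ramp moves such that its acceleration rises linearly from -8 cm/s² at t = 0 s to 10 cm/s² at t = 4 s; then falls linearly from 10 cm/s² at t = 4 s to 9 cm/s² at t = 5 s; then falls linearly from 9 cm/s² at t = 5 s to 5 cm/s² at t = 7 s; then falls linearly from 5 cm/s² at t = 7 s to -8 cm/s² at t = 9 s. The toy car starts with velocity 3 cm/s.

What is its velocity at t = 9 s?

Δv equals the area under the a-t graph; then v = v₀ + Δv.
0–4 s: ½(-8 + 10)(4) = 4 cm/s
4–5 s: ½(10 + 9)(1) = 9.5 cm/s
5–7 s: ½(9 + 5)(2) = 14 cm/s
7–9 s: ½(5 + -8)(2) = -3 cm/s
Δv = 24.5 cm/s, so v(9) = 3 + (24.5) = 27.5 cm/s.

27.5 cm/s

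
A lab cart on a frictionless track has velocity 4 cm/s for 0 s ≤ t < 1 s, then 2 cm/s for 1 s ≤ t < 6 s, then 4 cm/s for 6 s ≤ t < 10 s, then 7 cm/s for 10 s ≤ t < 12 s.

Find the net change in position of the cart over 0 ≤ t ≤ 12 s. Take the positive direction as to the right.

Net displacement equals the area under the velocity-time graph (areas below the axis count negative).
0–1 s: 4 × 1 = 4 cm
1–6 s: 2 × 5 = 10 cm
6–10 s: 4 × 4 = 16 cm
10–12 s: 7 × 2 = 14 cm
Net displacement = 44 cm

44 cm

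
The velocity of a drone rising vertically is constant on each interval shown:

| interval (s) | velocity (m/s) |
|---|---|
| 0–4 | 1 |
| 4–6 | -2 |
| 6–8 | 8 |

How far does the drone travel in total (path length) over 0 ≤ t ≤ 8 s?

Distance (not displacement) is the total path length: add the absolute areas under v-t.
0–4 s: |1| × 4 = 4 m
4–6 s: |-2| × 2 = 4 m
6–8 s: |8| × 2 = 16 m
Total distance = 24 m

24 m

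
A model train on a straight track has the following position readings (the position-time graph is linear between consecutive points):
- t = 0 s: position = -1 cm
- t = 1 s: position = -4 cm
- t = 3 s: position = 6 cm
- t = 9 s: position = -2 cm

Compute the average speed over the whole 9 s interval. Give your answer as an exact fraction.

7/3 cm/s

Average speed = (total path length)/(elapsed time); on a piecewise-linear x-t graph the path length is Σ|Δx|.
0–1 s: |Δx| = |-4 − -1| = 3 cm
1–3 s: |Δx| = |6 − -4| = 10 cm
3–9 s: |Δx| = |-2 − 6| = 8 cm
Total path = 21 cm; average speed = 21/9 = 7/3 cm/s.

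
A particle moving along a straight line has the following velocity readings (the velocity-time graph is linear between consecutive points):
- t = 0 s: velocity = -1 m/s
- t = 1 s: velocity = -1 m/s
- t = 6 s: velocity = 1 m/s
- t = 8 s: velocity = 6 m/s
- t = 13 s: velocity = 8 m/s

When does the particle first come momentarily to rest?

t = 3.5 s

v changes sign on 1–6 s (from -1 to 1); the graph is linear there, so v = 0 at t = 1 + (1)·(6 − 1)/(1 − -1) = 3.5 s.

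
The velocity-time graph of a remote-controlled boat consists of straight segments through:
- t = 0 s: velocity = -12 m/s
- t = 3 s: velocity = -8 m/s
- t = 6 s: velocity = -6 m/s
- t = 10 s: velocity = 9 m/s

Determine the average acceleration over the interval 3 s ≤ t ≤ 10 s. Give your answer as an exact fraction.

Average acceleration = Δv/Δt = (9 − -8)/(10 − 3) = 17/7 m/s².

17/7 m/s²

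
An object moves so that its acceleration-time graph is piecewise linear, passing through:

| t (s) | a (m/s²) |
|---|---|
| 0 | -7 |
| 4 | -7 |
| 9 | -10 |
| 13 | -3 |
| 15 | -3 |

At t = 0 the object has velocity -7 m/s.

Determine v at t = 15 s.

Δv equals the area under the a-t graph; then v = v₀ + Δv.
0–4 s: -7 × 4 = -28 m/s
4–9 s: ½(-7 + -10)(5) = -42.5 m/s
9–13 s: ½(-10 + -3)(4) = -26 m/s
13–15 s: -3 × 2 = -6 m/s
Δv = -102.5 m/s, so v(15) = -7 + (-102.5) = -109.5 m/s.

-109.5 m/s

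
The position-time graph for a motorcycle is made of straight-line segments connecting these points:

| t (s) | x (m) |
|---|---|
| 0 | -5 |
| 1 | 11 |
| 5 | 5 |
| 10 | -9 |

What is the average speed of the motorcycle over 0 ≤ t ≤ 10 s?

3.6 m/s

Average speed = (total path length)/(elapsed time); on a piecewise-linear x-t graph the path length is Σ|Δx|.
0–1 s: |Δx| = |11 − -5| = 16 m
1–5 s: |Δx| = |5 − 11| = 6 m
5–10 s: |Δx| = |-9 − 5| = 14 m
Total path = 36 m; average speed = 36/10 = 3.6 m/s.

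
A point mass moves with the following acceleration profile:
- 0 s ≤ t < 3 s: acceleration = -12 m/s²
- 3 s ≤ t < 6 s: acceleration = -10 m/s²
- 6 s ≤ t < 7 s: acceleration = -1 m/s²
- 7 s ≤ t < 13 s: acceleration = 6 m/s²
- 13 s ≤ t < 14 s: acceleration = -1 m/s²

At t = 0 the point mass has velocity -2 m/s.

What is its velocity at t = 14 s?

Δv equals the area under the a-t graph; then v = v₀ + Δv.
0–3 s: -12 × 3 = -36 m/s
3–6 s: -10 × 3 = -30 m/s
6–7 s: -1 × 1 = -1 m/s
7–13 s: 6 × 6 = 36 m/s
13–14 s: -1 × 1 = -1 m/s
Δv = -32 m/s, so v(14) = -2 + (-32) = -34 m/s.

-34 m/s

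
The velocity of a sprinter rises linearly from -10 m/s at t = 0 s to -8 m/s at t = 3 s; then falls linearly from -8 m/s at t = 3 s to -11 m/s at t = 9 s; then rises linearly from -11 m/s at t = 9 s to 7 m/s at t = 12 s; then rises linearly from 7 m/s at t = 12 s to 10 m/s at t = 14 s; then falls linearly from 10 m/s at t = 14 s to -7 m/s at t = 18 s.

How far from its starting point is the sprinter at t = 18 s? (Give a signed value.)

-67 m

Net displacement equals the area under the velocity-time graph (areas below the axis count negative).
0–3 s: ½(-10 + -8)(3) = -27 m
3–9 s: ½(-8 + -11)(6) = -57 m
9–12 s: ½(-11 + 7)(3) = -6 m
12–14 s: ½(7 + 10)(2) = 17 m
14–18 s: ½(10 + -7)(4) = 6 m
Net displacement = -67 m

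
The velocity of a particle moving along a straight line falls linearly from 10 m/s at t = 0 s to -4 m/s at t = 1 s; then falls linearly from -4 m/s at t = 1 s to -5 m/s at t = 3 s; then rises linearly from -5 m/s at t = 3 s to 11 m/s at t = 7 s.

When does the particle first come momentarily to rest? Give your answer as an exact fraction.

v changes sign on 0–1 s (from 10 to -4); the graph is linear there, so v = 0 at t = 0 + (-10)·(1 − 0)/(-4 − 10) = 5/7 s.

t = 5/7 s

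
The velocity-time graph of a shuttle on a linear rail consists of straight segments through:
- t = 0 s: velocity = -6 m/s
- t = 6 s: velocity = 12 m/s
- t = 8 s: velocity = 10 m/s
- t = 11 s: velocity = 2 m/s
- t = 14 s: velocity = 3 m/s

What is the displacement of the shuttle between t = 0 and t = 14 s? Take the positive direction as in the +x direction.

Displacement is the signed area under the v-t curve.
0–6 s: ½(-6 + 12)(6) = 18 m
6–8 s: ½(12 + 10)(2) = 22 m
8–11 s: ½(10 + 2)(3) = 18 m
11–14 s: ½(2 + 3)(3) = 7.5 m
Net displacement = 65.5 m

65.5 m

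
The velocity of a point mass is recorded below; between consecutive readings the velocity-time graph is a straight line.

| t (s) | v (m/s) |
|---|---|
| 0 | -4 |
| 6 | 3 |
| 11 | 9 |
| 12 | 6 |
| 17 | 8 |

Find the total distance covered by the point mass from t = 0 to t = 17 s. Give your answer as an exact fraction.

1165/14 m

Total distance travelled is ∫|v| dt — sum the magnitudes of each area piece.
0–6 s: v = 0 at t = 24/7 s; triangle areas 48/7 + 27/7 = 75/7 m
6–11 s: |½(3 + 9)(5)| = 30 m
11–12 s: |½(9 + 6)(1)| = 7.5 m
12–17 s: |½(6 + 8)(5)| = 35 m
Total distance = 1165/14 m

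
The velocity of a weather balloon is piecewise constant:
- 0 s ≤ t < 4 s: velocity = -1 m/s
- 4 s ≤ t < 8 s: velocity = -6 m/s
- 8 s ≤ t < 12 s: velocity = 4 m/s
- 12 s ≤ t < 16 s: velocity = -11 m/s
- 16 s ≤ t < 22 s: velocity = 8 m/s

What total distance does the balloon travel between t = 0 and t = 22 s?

Distance (not displacement) is the total path length: add the absolute areas under v-t.
0–4 s: |-1| × 4 = 4 m
4–8 s: |-6| × 4 = 24 m
8–12 s: |4| × 4 = 16 m
12–16 s: |-11| × 4 = 44 m
16–22 s: |8| × 6 = 48 m
Total distance = 136 m

136 m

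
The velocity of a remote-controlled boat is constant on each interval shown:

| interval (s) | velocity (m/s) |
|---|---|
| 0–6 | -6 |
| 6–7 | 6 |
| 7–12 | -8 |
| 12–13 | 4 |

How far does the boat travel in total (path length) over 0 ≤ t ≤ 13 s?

86 m

Distance (not displacement) is the total path length: add the absolute areas under v-t.
0–6 s: |-6| × 6 = 36 m
6–7 s: |6| × 1 = 6 m
7–12 s: |-8| × 5 = 40 m
12–13 s: |4| × 1 = 4 m
Total distance = 86 m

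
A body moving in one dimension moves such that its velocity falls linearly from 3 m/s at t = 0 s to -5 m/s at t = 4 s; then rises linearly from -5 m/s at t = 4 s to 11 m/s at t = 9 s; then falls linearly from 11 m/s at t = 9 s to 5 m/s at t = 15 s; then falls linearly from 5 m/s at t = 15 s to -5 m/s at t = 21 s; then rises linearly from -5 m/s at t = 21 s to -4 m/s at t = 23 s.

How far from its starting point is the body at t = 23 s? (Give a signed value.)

50 m

Net displacement equals the area under the velocity-time graph (areas below the axis count negative).
0–4 s: ½(3 + -5)(4) = -4 m
4–9 s: ½(-5 + 11)(5) = 15 m
9–15 s: ½(11 + 5)(6) = 48 m
15–21 s: ½(5 + -5)(6) = 0 m
21–23 s: ½(-5 + -4)(2) = -9 m
Net displacement = 50 m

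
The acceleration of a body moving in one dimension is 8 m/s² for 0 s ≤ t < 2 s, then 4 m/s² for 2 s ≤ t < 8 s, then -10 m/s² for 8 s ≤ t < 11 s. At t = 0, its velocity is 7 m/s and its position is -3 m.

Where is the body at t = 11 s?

333 m

On each constant-a segment, Δv = aΔt and Δx = v₀Δt + ½aΔt²; chain segment to segment.
0–2 s: v starts 7 m/s; Δx = 7·2 + ½·8·2² = 30 m; v ends 23 m/s.
2–8 s: v starts 23 m/s; Δx = 23·6 + ½·4·6² = 210 m; v ends 47 m/s.
8–11 s: v starts 47 m/s; Δx = 47·3 + ½·-10·3² = 96 m; v ends 17 m/s.
x(11) = -3 + Σ Δx = 333 m.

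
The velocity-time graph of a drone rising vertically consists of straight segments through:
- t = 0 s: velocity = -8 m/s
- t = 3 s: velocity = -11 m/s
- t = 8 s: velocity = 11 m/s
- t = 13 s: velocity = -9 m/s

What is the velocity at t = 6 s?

On 3–8 s the graph is linear from -11 to 11 m/s: v(6) = -11 + (11 − -11)·(6 − 3)/(8 − 3) = 2.2 m/s.

2.2 m/s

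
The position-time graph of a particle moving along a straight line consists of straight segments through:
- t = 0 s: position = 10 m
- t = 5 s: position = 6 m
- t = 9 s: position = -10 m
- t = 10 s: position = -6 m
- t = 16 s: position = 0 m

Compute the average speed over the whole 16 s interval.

1.875 m/s

Average speed = (total path length)/(elapsed time); on a piecewise-linear x-t graph the path length is Σ|Δx|.
0–5 s: |Δx| = |6 − 10| = 4 m
5–9 s: |Δx| = |-10 − 6| = 16 m
9–10 s: |Δx| = |-6 − -10| = 4 m
10–16 s: |Δx| = |0 − -6| = 6 m
Total path = 30 m; average speed = 30/16 = 1.875 m/s.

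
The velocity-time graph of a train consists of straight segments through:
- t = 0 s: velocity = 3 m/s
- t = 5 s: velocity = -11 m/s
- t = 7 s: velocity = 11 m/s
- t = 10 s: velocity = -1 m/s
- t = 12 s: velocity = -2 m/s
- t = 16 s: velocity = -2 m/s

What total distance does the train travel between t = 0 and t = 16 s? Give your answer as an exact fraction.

Total distance travelled is ∫|v| dt — sum the magnitudes of each area piece.
0–5 s: v = 0 at t = 15/14 s; triangle areas 45/28 + 605/28 = 325/14 m
5–7 s: v = 0 at t = 6 s; triangle areas 5.5 + 5.5 = 11 m
7–10 s: v = 0 at t = 9.75 s; triangle areas 15.125 + 0.125 = 15.25 m
10–12 s: |½(-1 + -2)(2)| = 3 m
12–16 s: |-2| × 4 = 8 m
Total distance = 1693/28 m

1693/28 m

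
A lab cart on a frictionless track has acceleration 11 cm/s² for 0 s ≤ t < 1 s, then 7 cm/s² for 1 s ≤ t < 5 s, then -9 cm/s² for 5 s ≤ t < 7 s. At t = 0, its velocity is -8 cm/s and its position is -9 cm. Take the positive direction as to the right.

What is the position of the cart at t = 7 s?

100.5 cm

On each constant-a segment, Δv = aΔt and Δx = v₀Δt + ½aΔt²; chain segment to segment.
0–1 s: v starts -8 cm/s; Δx = -8·1 + ½·11·1² = -2.5 cm; v ends 3 cm/s.
1–5 s: v starts 3 cm/s; Δx = 3·4 + ½·7·4² = 68 cm; v ends 31 cm/s.
5–7 s: v starts 31 cm/s; Δx = 31·2 + ½·-9·2² = 44 cm; v ends 13 cm/s.
x(7) = -9 + Σ Δx = 100.5 cm.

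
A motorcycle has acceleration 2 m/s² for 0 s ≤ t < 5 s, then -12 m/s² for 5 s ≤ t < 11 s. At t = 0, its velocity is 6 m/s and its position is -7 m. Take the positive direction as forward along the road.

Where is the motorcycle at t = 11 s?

-72 m

On each constant-a segment, Δv = aΔt and Δx = v₀Δt + ½aΔt²; chain segment to segment.
0–5 s: v starts 6 m/s; Δx = 6·5 + ½·2·5² = 55 m; v ends 16 m/s.
5–11 s: v starts 16 m/s; Δx = 16·6 + ½·-12·6² = -120 m; v ends -56 m/s.
x(11) = -7 + Σ Δx = -72 m.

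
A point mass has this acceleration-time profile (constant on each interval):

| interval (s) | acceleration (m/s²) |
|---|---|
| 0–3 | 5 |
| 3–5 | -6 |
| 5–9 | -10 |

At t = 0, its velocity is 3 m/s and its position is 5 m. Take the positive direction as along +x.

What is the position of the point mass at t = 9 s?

4.5 m

On each constant-a segment, Δv = aΔt and Δx = v₀Δt + ½aΔt²; chain segment to segment.
0–3 s: v starts 3 m/s; Δx = 3·3 + ½·5·3² = 31.5 m; v ends 18 m/s.
3–5 s: v starts 18 m/s; Δx = 18·2 + ½·-6·2² = 24 m; v ends 6 m/s.
5–9 s: v starts 6 m/s; Δx = 6·4 + ½·-10·4² = -56 m; v ends -34 m/s.
x(9) = 5 + Σ Δx = 4.5 m.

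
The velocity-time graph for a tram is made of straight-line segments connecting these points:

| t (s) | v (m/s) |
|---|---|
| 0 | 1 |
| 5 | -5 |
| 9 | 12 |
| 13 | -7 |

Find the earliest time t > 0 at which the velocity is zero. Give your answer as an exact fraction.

t = 5/6 s

v changes sign on 0–5 s (from 1 to -5); the graph is linear there, so v = 0 at t = 0 + (-1)·(5 − 0)/(-5 − 1) = 5/6 s.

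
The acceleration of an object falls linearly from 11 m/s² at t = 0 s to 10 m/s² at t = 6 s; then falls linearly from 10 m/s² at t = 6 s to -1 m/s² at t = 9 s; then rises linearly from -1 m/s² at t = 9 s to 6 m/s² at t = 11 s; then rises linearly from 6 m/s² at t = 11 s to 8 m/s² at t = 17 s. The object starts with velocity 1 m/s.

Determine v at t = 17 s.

Δv equals the area under the a-t graph; then v = v₀ + Δv.
0–6 s: ½(11 + 10)(6) = 63 m/s
6–9 s: ½(10 + -1)(3) = 13.5 m/s
9–11 s: ½(-1 + 6)(2) = 5 m/s
11–17 s: ½(6 + 8)(6) = 42 m/s
Δv = 123.5 m/s, so v(17) = 1 + (123.5) = 124.5 m/s.

124.5 m/s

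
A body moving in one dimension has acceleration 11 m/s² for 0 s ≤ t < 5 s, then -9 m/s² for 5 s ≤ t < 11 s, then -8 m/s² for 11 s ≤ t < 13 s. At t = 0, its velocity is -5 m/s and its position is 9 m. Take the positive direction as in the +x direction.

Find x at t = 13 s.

On each constant-a segment, Δv = aΔt and Δx = v₀Δt + ½aΔt²; chain segment to segment.
0–5 s: v starts -5 m/s; Δx = -5·5 + ½·11·5² = 112.5 m; v ends 50 m/s.
5–11 s: v starts 50 m/s; Δx = 50·6 + ½·-9·6² = 138 m; v ends -4 m/s.
11–13 s: v starts -4 m/s; Δx = -4·2 + ½·-8·2² = -24 m; v ends -20 m/s.
x(13) = 9 + Σ Δx = 235.5 m.

235.5 m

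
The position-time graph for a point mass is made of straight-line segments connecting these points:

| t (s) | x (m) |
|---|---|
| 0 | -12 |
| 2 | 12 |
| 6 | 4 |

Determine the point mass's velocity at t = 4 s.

Velocity is the slope of the x-t graph on 2–6 s: (4 − 12)/(6 − 2) = -2 m/s.

-2 m/s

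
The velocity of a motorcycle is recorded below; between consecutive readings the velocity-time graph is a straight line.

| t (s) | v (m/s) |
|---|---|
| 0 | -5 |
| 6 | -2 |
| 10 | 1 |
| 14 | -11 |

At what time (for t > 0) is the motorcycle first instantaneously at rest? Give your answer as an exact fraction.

v changes sign on 6–10 s (from -2 to 1); the graph is linear there, so v = 0 at t = 6 + (2)·(10 − 6)/(1 − -2) = 26/3 s.

t = 26/3 s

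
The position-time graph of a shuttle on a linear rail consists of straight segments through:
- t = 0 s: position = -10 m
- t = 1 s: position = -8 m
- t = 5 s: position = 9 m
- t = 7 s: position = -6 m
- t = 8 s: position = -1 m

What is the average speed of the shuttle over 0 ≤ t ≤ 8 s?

Average speed = (total path length)/(elapsed time); on a piecewise-linear x-t graph the path length is Σ|Δx|.
0–1 s: |Δx| = |-8 − -10| = 2 m
1–5 s: |Δx| = |9 − -8| = 17 m
5–7 s: |Δx| = |-6 − 9| = 15 m
7–8 s: |Δx| = |-1 − -6| = 5 m
Total path = 39 m; average speed = 39/8 = 4.875 m/s.

4.875 m/s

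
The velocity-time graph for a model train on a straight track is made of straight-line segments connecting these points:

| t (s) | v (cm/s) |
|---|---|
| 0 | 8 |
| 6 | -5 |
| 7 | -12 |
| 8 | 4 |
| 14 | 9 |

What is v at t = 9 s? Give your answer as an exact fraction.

On 8–14 s the graph is linear from 4 to 9 cm/s: v(9) = 4 + (9 − 4)·(9 − 8)/(14 − 8) = 29/6 cm/s.

29/6 cm/s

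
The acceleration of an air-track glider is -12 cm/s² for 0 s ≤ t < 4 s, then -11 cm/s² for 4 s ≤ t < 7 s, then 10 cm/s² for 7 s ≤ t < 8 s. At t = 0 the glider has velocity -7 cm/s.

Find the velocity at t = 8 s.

-78 cm/s

Δv equals the area under the a-t graph; then v = v₀ + Δv.
0–4 s: -12 × 4 = -48 cm/s
4–7 s: -11 × 3 = -33 cm/s
7–8 s: 10 × 1 = 10 cm/s
Δv = -71 cm/s, so v(8) = -7 + (-71) = -78 cm/s.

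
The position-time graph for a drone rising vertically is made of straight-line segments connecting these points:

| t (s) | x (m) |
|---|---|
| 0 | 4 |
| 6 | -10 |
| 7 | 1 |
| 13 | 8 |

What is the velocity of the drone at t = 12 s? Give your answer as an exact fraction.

7/6 m/s

Velocity is the slope of the x-t graph on 7–13 s: (8 − 1)/(13 − 7) = 7/6 m/s.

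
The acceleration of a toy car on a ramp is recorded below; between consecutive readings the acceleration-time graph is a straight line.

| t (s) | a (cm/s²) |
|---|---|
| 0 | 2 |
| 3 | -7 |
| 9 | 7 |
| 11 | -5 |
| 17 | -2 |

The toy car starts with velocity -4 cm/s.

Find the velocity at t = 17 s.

-30.5 cm/s

Δv equals the area under the a-t graph; then v = v₀ + Δv.
0–3 s: ½(2 + -7)(3) = -7.5 cm/s
3–9 s: ½(-7 + 7)(6) = 0 cm/s
9–11 s: ½(7 + -5)(2) = 2 cm/s
11–17 s: ½(-5 + -2)(6) = -21 cm/s
Δv = -26.5 cm/s, so v(17) = -4 + (-26.5) = -30.5 cm/s.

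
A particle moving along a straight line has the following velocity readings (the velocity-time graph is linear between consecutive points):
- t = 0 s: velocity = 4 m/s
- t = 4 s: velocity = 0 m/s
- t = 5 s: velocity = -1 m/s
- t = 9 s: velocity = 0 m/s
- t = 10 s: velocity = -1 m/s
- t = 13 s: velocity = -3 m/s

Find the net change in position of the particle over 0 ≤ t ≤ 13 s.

Displacement is the signed area under the v-t curve.
0–4 s: ½(4 + 0)(4) = 8 m
4–5 s: ½(0 + -1)(1) = -0.5 m
5–9 s: ½(-1 + 0)(4) = -2 m
9–10 s: ½(0 + -1)(1) = -0.5 m
10–13 s: ½(-1 + -3)(3) = -6 m
Net displacement = -1 m

-1 m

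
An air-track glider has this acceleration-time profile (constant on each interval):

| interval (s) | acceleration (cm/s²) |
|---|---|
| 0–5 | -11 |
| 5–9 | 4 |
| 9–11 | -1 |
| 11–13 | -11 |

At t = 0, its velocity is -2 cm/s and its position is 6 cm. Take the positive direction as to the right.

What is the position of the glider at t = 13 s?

On each constant-a segment, Δv = aΔt and Δx = v₀Δt + ½aΔt²; chain segment to segment.
0–5 s: v starts -2 cm/s; Δx = -2·5 + ½·-11·5² = -147.5 cm; v ends -57 cm/s.
5–9 s: v starts -57 cm/s; Δx = -57·4 + ½·4·4² = -196 cm; v ends -41 cm/s.
9–11 s: v starts -41 cm/s; Δx = -41·2 + ½·-1·2² = -84 cm; v ends -43 cm/s.
11–13 s: v starts -43 cm/s; Δx = -43·2 + ½·-11·2² = -108 cm; v ends -65 cm/s.
x(13) = 6 + Σ Δx = -529.5 cm.

-529.5 cm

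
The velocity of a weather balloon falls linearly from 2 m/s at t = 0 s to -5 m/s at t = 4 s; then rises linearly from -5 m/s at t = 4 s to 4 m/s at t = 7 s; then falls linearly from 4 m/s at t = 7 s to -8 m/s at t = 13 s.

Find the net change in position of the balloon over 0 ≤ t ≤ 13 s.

-19.5 m

Displacement is the signed area under the v-t curve.
0–4 s: ½(2 + -5)(4) = -6 m
4–7 s: ½(-5 + 4)(3) = -1.5 m
7–13 s: ½(4 + -8)(6) = -12 m
Net displacement = -19.5 m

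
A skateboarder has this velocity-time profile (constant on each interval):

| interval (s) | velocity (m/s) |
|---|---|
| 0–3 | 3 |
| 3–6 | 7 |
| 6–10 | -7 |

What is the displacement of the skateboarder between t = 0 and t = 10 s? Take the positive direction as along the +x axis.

Net displacement equals the area under the velocity-time graph (areas below the axis count negative).
0–3 s: 3 × 3 = 9 m
3–6 s: 7 × 3 = 21 m
6–10 s: -7 × 4 = -28 m
Net displacement = 2 m

2 m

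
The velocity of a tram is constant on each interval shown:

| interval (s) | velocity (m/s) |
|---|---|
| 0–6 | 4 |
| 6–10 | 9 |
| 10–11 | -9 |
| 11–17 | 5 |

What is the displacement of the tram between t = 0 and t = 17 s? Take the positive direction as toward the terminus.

81 m

Displacement is the signed area under the v-t curve.
0–6 s: 4 × 6 = 24 m
6–10 s: 9 × 4 = 36 m
10–11 s: -9 × 1 = -9 m
11–17 s: 5 × 6 = 30 m
Net displacement = 81 m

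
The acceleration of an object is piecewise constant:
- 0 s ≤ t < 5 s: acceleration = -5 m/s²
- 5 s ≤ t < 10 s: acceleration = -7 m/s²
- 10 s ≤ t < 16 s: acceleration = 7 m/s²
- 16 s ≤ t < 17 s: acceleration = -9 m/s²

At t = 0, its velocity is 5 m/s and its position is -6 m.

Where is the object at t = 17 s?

-452.5 m

On each constant-a segment, Δv = aΔt and Δx = v₀Δt + ½aΔt²; chain segment to segment.
0–5 s: v starts 5 m/s; Δx = 5·5 + ½·-5·5² = -37.5 m; v ends -20 m/s.
5–10 s: v starts -20 m/s; Δx = -20·5 + ½·-7·5² = -187.5 m; v ends -55 m/s.
10–16 s: v starts -55 m/s; Δx = -55·6 + ½·7·6² = -204 m; v ends -13 m/s.
16–17 s: v starts -13 m/s; Δx = -13·1 + ½·-9·1² = -17.5 m; v ends -22 m/s.
x(17) = -6 + Σ Δx = -452.5 m.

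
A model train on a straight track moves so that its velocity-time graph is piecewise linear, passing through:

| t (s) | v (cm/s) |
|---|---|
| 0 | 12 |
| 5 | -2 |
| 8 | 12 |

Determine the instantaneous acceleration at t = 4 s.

-2.8 cm/s²

Acceleration is the slope of the v-t graph on 0–5 s: (-2 − 12)/(5 − 0) = -2.8 cm/s².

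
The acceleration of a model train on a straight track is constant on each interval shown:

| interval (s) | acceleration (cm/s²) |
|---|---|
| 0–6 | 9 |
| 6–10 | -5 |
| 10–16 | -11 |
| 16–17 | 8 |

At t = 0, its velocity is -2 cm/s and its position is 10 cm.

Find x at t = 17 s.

On each constant-a segment, Δv = aΔt and Δx = v₀Δt + ½aΔt²; chain segment to segment.
0–6 s: v starts -2 cm/s; Δx = -2·6 + ½·9·6² = 150 cm; v ends 52 cm/s.
6–10 s: v starts 52 cm/s; Δx = 52·4 + ½·-5·4² = 168 cm; v ends 32 cm/s.
10–16 s: v starts 32 cm/s; Δx = 32·6 + ½·-11·6² = -6 cm; v ends -34 cm/s.
16–17 s: v starts -34 cm/s; Δx = -34·1 + ½·8·1² = -30 cm; v ends -26 cm/s.
x(17) = 10 + Σ Δx = 292 cm.

292 cm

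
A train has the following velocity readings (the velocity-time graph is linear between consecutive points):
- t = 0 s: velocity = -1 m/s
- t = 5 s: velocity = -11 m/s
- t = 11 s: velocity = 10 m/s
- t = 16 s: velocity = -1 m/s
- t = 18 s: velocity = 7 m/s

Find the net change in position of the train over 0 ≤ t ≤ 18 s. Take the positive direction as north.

-4.5 m

Displacement is the signed area under the v-t curve.
0–5 s: ½(-1 + -11)(5) = -30 m
5–11 s: ½(-11 + 10)(6) = -3 m
11–16 s: ½(10 + -1)(5) = 22.5 m
16–18 s: ½(-1 + 7)(2) = 6 m
Net displacement = -4.5 m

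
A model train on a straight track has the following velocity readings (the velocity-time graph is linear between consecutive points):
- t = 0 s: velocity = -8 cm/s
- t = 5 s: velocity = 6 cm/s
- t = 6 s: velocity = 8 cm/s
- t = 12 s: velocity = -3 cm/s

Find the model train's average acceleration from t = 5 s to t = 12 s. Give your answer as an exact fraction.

Average acceleration = Δv/Δt = (-3 − 6)/(12 − 5) = -9/7 cm/s².

-9/7 cm/s²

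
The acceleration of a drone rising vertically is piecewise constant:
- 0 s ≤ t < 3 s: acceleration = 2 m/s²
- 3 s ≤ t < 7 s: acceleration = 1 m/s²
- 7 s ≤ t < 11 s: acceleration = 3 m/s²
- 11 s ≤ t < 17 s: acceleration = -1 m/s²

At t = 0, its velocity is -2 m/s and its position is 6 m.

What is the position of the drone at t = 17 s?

191 m

On each constant-a segment, Δv = aΔt and Δx = v₀Δt + ½aΔt²; chain segment to segment.
0–3 s: v starts -2 m/s; Δx = -2·3 + ½·2·3² = 3 m; v ends 4 m/s.
3–7 s: v starts 4 m/s; Δx = 4·4 + ½·1·4² = 24 m; v ends 8 m/s.
7–11 s: v starts 8 m/s; Δx = 8·4 + ½·3·4² = 56 m; v ends 20 m/s.
11–17 s: v starts 20 m/s; Δx = 20·6 + ½·-1·6² = 102 m; v ends 14 m/s.
x(17) = 6 + Σ Δx = 191 m.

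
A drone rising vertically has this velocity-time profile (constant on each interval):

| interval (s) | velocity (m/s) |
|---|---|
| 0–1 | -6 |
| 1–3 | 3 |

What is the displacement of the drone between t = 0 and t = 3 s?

Displacement is the signed area under the v-t curve.
0–1 s: -6 × 1 = -6 m
1–3 s: 3 × 2 = 6 m
Net displacement = 0 m

0 m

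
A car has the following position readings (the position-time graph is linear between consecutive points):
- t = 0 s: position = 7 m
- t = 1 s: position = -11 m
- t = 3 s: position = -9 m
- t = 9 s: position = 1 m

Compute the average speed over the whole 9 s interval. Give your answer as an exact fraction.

10/3 m/s

Average speed = (total path length)/(elapsed time); on a piecewise-linear x-t graph the path length is Σ|Δx|.
0–1 s: |Δx| = |-11 − 7| = 18 m
1–3 s: |Δx| = |-9 − -11| = 2 m
3–9 s: |Δx| = |1 − -9| = 10 m
Total path = 30 m; average speed = 30/9 = 10/3 m/s.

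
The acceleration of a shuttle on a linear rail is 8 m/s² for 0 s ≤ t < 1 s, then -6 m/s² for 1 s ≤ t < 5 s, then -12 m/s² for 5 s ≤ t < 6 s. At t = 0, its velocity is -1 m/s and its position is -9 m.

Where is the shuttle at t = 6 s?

On each constant-a segment, Δv = aΔt and Δx = v₀Δt + ½aΔt²; chain segment to segment.
0–1 s: v starts -1 m/s; Δx = -1·1 + ½·8·1² = 3 m; v ends 7 m/s.
1–5 s: v starts 7 m/s; Δx = 7·4 + ½·-6·4² = -20 m; v ends -17 m/s.
5–6 s: v starts -17 m/s; Δx = -17·1 + ½·-12·1² = -23 m; v ends -29 m/s.
x(6) = -9 + Σ Δx = -49 m.

-49 m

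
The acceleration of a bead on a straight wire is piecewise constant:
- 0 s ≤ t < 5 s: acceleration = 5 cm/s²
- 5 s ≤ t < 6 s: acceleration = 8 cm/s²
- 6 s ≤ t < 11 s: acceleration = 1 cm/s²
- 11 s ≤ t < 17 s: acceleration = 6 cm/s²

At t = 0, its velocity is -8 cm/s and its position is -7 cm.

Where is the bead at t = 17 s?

462 cm

On each constant-a segment, Δv = aΔt and Δx = v₀Δt + ½aΔt²; chain segment to segment.
0–5 s: v starts -8 cm/s; Δx = -8·5 + ½·5·5² = 22.5 cm; v ends 17 cm/s.
5–6 s: v starts 17 cm/s; Δx = 17·1 + ½·8·1² = 21 cm; v ends 25 cm/s.
6–11 s: v starts 25 cm/s; Δx = 25·5 + ½·1·5² = 137.5 cm; v ends 30 cm/s.
11–17 s: v starts 30 cm/s; Δx = 30·6 + ½·6·6² = 288 cm; v ends 66 cm/s.
x(17) = -7 + Σ Δx = 462 cm.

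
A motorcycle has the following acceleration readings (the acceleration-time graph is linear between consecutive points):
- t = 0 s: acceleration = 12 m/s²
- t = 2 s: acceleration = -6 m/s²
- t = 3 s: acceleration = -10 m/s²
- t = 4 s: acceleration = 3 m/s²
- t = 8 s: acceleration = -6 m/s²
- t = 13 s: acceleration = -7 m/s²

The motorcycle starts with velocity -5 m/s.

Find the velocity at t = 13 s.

-49 m/s

Δv equals the area under the a-t graph; then v = v₀ + Δv.
0–2 s: ½(12 + -6)(2) = 6 m/s
2–3 s: ½(-6 + -10)(1) = -8 m/s
3–4 s: ½(-10 + 3)(1) = -3.5 m/s
4–8 s: ½(3 + -6)(4) = -6 m/s
8–13 s: ½(-6 + -7)(5) = -32.5 m/s
Δv = -44 m/s, so v(13) = -5 + (-44) = -49 m/s.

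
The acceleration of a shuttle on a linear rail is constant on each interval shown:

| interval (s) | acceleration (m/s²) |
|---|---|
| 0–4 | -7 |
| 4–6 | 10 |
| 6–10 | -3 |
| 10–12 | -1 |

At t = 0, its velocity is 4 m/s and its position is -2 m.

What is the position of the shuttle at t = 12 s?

On each constant-a segment, Δv = aΔt and Δx = v₀Δt + ½aΔt²; chain segment to segment.
0–4 s: v starts 4 m/s; Δx = 4·4 + ½·-7·4² = -40 m; v ends -24 m/s.
4–6 s: v starts -24 m/s; Δx = -24·2 + ½·10·2² = -28 m; v ends -4 m/s.
6–10 s: v starts -4 m/s; Δx = -4·4 + ½·-3·4² = -40 m; v ends -16 m/s.
10–12 s: v starts -16 m/s; Δx = -16·2 + ½·-1·2² = -34 m; v ends -18 m/s.
x(12) = -2 + Σ Δx = -144 m.

-144 m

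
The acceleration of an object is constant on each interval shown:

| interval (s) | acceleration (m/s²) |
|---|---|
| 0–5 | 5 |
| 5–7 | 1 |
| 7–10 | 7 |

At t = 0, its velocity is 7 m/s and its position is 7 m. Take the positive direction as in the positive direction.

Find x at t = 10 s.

On each constant-a segment, Δv = aΔt and Δx = v₀Δt + ½aΔt²; chain segment to segment.
0–5 s: v starts 7 m/s; Δx = 7·5 + ½·5·5² = 97.5 m; v ends 32 m/s.
5–7 s: v starts 32 m/s; Δx = 32·2 + ½·1·2² = 66 m; v ends 34 m/s.
7–10 s: v starts 34 m/s; Δx = 34·3 + ½·7·3² = 133.5 m; v ends 55 m/s.
x(10) = 7 + Σ Δx = 304 m.

304 m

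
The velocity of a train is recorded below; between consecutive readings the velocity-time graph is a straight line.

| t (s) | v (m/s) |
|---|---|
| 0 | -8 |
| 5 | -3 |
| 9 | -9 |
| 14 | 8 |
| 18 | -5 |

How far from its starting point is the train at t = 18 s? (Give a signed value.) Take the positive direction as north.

-48 m

Net displacement equals the area under the velocity-time graph (areas below the axis count negative).
0–5 s: ½(-8 + -3)(5) = -27.5 m
5–9 s: ½(-3 + -9)(4) = -24 m
9–14 s: ½(-9 + 8)(5) = -2.5 m
14–18 s: ½(8 + -5)(4) = 6 m
Net displacement = -48 m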